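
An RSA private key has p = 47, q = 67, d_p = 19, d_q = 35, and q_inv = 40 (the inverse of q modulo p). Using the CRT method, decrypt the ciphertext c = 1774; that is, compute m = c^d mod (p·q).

919

m₁ = c^(d_p) mod p: c ≡ 35 (mod 47), and 35^19 mod 47 = 26.
m₂ = c^(d_q) mod q: c ≡ 32 (mod 67), and 32^35 mod 67 = 48.
h = q_inv·(m₁ − m₂) mod p = 40·(26 − 48) mod 47 = 13.
m = m₂ + h·q = 48 + 13·67 = 919.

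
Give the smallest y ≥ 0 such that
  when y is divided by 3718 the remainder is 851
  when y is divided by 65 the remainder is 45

Combine the congruences pairwise.
gcd(3718, 65) = 13 and 13 | (45 − 851), so the pair is consistent; merging gives y ≡ 12005 (mod 18590), where 18590 = lcm(3718, 65).
The solution is unique modulo lcm(3718, 65) = 18590.

12005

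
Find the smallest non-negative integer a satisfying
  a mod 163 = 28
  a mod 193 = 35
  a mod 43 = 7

The moduli are pairwise coprime; N = 163·193·43 = 1352737.
N/163 = 8299; 8299 ≡ 149 (mod 163); 149·128 ≡ 1, so inverse 128.
N/193 = 7009; 7009 ≡ 61 (mod 193); 61·19 ≡ 1, so inverse 19.
N/43 = 31459; 31459 ≡ 26 (mod 43); 26·5 ≡ 1, so inverse 5.
a ≡ 28·8299·128 + 35·7009·19 + 7·31459·5 = 35505666.
35505666 mod 1352737 = 334504.

334504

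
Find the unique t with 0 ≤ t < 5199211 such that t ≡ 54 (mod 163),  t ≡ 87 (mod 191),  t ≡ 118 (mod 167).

Combine the congruences pairwise.
From t ≡ 54 (mod 163) write t = 54 + 163s. Substituting into t ≡ 87 (mod 191) gives 163s ≡ 33 (mod 191), and since 163⁻¹ ≡ 75 (mod 191), s ≡ 183. Hence t ≡ 54 + 163·183 = 29883 (mod 31133).
From t ≡ 29883 (mod 31133) write t = 29883 + 31133s. Substituting into t ≡ 118 (mod 167) gives 31133s ≡ 128 (mod 167), and since 71⁻¹ ≡ 40 (mod 167), s ≡ 110. Hence t ≡ 29883 + 31133·110 = 3454513 (mod 5199211).

3454513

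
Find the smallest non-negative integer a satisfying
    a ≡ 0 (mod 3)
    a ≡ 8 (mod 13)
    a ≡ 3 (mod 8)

From a ≡ 0 (mod 3) write a = 0 + 3t. Substituting into a ≡ 8 (mod 13) gives 3t ≡ 8 (mod 13), and since 3⁻¹ ≡ 9 (mod 13), t ≡ 7. Hence a ≡ 0 + 3·7 = 21 (mod 39).
From a ≡ 21 (mod 39) write a = 21 + 39t. Substituting into a ≡ 3 (mod 8) gives 39t ≡ 6 (mod 8), and since 7⁻¹ ≡ 7 (mod 8), t ≡ 2. Hence a ≡ 21 + 39·2 = 99 (mod 312).

99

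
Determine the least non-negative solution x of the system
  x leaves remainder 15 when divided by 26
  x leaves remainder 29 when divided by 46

Combine the congruences pairwise.
gcd(26, 46) = 2 and 2 | (29 − 15), so the pair is consistent; merging gives x ≡ 535 (mod 598), where 598 = lcm(26, 46).
The solution is unique modulo lcm(26, 46) = 598.

535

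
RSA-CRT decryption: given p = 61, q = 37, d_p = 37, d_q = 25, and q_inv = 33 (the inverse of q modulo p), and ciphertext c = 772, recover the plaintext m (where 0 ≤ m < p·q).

m₁ = c^(d_p) mod p: c ≡ 40 (mod 61), and 40^37 mod 61 = 40.
m₂ = c^(d_q) mod q: c ≡ 32 (mod 37), and 32^25 mod 37 = 18.
h = q_inv·(m₁ − m₂) mod p = 33·(40 − 18) mod 61 = 55.
m = m₂ + h·q = 18 + 55·37 = 2053.

2053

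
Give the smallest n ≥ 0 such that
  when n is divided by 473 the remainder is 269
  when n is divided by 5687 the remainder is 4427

gcd(473, 5687) = 11 and 11 | (4427 − 269), so the pair is consistent; merging gives n ≡ 55610 (mod 244541), where 244541 = lcm(473, 5687).
The solution is unique modulo lcm(473, 5687) = 244541.

55610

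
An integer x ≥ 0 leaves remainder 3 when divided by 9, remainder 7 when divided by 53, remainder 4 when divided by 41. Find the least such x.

13575

Combine the congruences pairwise.
From x ≡ 3 (mod 9) write x = 3 + 9t. Substituting into x ≡ 7 (mod 53) gives 9t ≡ 4 (mod 53), and since 9⁻¹ ≡ 6 (mod 53), t ≡ 24. Hence x ≡ 3 + 9·24 = 219 (mod 477).
From x ≡ 219 (mod 477) write x = 219 + 477t. Substituting into x ≡ 4 (mod 41) gives 477t ≡ 31 (mod 41), and since 26⁻¹ ≡ 30 (mod 41), t ≡ 28. Hence x ≡ 219 + 477·28 = 13575 (mod 19557).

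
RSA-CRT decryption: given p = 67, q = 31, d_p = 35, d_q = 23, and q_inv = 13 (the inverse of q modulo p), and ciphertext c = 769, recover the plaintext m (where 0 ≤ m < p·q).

m₁ = c^(d_p) mod p: c ≡ 32 (mod 67), and 32^35 mod 67 = 48.
m₂ = c^(d_q) mod q: c ≡ 25 (mod 31), and 25^23 mod 31 = 5.
h = q_inv·(m₁ − m₂) mod p = 13·(48 − 5) mod 67 = 23.
m = m₂ + h·q = 5 + 23·31 = 718.

718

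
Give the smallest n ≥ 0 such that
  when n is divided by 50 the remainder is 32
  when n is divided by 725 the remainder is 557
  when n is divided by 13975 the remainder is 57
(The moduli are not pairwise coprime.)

237632

gcd(50, 725) = 25 and 25 | (557 − 32), so the pair is consistent; merging gives n ≡ 1282 (mod 1450), where 1450 = lcm(50, 725).
gcd(1450, 13975) = 25 and 25 | (57 − 1282), so the pair is consistent; merging gives n ≡ 237632 (mod 810550), where 810550 = lcm(1450, 13975).
The solution is unique modulo lcm(50, 725, 13975) = 810550.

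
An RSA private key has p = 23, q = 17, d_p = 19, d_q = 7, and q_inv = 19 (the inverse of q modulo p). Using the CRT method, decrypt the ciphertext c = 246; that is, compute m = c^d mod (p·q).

219

m₁ = c^(d_p) mod p: c ≡ 16 (mod 23), and 16^19 mod 23 = 12.
m₂ = c^(d_q) mod q: c ≡ 8 (mod 17), and 8^7 mod 17 = 15.
h = q_inv·(m₁ − m₂) mod p = 19·(12 − 15) mod 23 = 12.
m = m₂ + h·q = 15 + 12·17 = 219.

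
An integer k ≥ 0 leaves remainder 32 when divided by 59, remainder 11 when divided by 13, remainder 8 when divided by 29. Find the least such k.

10593

The moduli are pairwise coprime; N = 59·13·29 = 22243.
N/59 = 377; 377 ≡ 23 (mod 59); 23·18 ≡ 1, so inverse 18.
N/13 = 1711; 1711 ≡ 8 (mod 13); 8·5 ≡ 1, so inverse 5.
N/29 = 767; 767 ≡ 13 (mod 29); 13·9 ≡ 1, so inverse 9.
k ≡ 32·377·18 + 11·1711·5 + 8·767·9 = 366481.
366481 mod 22243 = 10593.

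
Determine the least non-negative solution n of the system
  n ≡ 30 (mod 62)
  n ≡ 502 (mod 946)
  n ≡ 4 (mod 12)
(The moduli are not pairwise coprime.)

133888

Combine the congruences pairwise.
gcd(62, 946) = 2 and 2 | (502 − 30), so the pair is consistent; merging gives n ≡ 16584 (mod 29326), where 29326 = lcm(62, 946).
gcd(29326, 12) = 2 and 2 | (4 − 16584), so the pair is consistent; merging gives n ≡ 133888 (mod 175956), where 175956 = lcm(29326, 12).
The solution is unique modulo lcm(62, 946, 12) = 175956.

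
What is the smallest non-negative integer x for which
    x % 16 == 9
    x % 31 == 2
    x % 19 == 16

5241

The moduli are pairwise coprime; N = 16·31·19 = 9424.
N/16 = 589; 589 ≡ 13 (mod 16); 13·5 ≡ 1, so inverse 5.
N/31 = 304; 304 ≡ 25 (mod 31); 25·5 ≡ 1, so inverse 5.
N/19 = 496; 496 ≡ 2 (mod 19); 2·10 ≡ 1, so inverse 10.
x ≡ 9·589·5 + 2·304·5 + 16·496·10 = 108905.
108905 mod 9424 = 5241.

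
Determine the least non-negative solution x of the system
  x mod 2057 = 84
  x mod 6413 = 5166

88535

Combine the congruences pairwise.
gcd(2057, 6413) = 121 and 121 | (5166 − 84), so the pair is consistent; merging gives x ≡ 88535 (mod 109021), where 109021 = lcm(2057, 6413).
The solution is unique modulo lcm(2057, 6413) = 109021.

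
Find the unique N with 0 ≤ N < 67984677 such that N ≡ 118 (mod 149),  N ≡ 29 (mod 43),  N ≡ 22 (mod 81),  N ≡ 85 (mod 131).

56900983

The moduli are pairwise coprime; M = 149·43·81·131 = 67984677.
M/149 = 456273; 456273 ≡ 35 (mod 149); 35·132 ≡ 1, so inverse 132.
M/43 = 1581039; 1581039 ≡ 15 (mod 43); 15·23 ≡ 1, so inverse 23.
M/81 = 839317; 839317 ≡ 76 (mod 81); 76·16 ≡ 1, so inverse 16.
M/131 = 518967; 518967 ≡ 76 (mod 131); 76·50 ≡ 1, so inverse 50.
N ≡ 118·456273·132 + 29·1581039·23 + 22·839317·16 + 85·518967·50 = 10662510595.
10662510595 mod 67984677 = 56900983.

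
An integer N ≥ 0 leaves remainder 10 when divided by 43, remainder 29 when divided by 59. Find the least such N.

1386

From N ≡ 10 (mod 43) write N = 10 + 43t. Substituting into N ≡ 29 (mod 59) gives 43t ≡ 19 (mod 59), and since 43⁻¹ ≡ 11 (mod 59), t ≡ 32. Hence N ≡ 10 + 43·32 = 1386 (mod 2537).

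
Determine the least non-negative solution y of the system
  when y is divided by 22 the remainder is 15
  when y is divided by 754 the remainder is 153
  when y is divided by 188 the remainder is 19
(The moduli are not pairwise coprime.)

Combine the congruences pairwise.
gcd(22, 754) = 2 and 2 | (153 − 15), so the pair is consistent; merging gives y ≡ 7693 (mod 8294), where 8294 = lcm(22, 754).
gcd(8294, 188) = 2 and 2 | (19 − 7693), so the pair is consistent; merging gives y ≡ 729271 (mod 779636), where 779636 = lcm(8294, 188).
The solution is unique modulo lcm(22, 754, 188) = 779636.

729271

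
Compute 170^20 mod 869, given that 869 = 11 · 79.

617

Mod 11: 170 ≡ 5; since 10 | 20, by Fermat 5^20 ≡ 1 (mod 11).
Mod 79: 170 ≡ 12; 12^20 ≡ 64 (mod 79).
Combine by CRT: x ≡ 1 (mod 11), x ≡ 64 (mod 79) ⇒ x ≡ 617 (mod 869).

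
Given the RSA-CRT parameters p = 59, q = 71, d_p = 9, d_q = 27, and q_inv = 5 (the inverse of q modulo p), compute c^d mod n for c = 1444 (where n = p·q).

m₁ = c^(d_p) mod p: c ≡ 28 (mod 59), and 28^9 mod 59 = 5.
m₂ = c^(d_q) mod q: c ≡ 24 (mod 71), and 24^27 mod 71 = 29.
h = q_inv·(m₁ − m₂) mod p = 5·(5 − 29) mod 59 = 57.
m = m₂ + h·q = 29 + 57·71 = 4076.

4076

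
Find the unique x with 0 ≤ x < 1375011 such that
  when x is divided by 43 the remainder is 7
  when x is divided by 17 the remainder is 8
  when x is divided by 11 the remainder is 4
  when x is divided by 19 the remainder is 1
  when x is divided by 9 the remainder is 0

620712

The moduli are pairwise coprime; N = 43·17·11·19·9 = 1375011.
N/43 = 31977; 31977 ≡ 28 (mod 43); 28·20 ≡ 1, so inverse 20.
N/17 = 80883; 80883 ≡ 14 (mod 17); 14·11 ≡ 1, so inverse 11.
N/11 = 125001; 125001 ≡ 8 (mod 11); 8·7 ≡ 1, so inverse 7.
N/19 = 72369; 72369 ≡ 17 (mod 19); 17·9 ≡ 1, so inverse 9.
N/9 = 152779; 152779 ≡ 4 (mod 9); 4·7 ≡ 1, so inverse 7.
x ≡ 7·31977·20 + 8·80883·11 + 4·125001·7 + 1·72369·9 + 0·152779·7 = 15745833.
15745833 mod 1375011 = 620712.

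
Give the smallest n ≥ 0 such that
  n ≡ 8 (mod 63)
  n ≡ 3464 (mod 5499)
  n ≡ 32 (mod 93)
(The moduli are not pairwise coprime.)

gcd(63, 5499) = 9 and 9 | (3464 − 8), so the pair is consistent; merging gives n ≡ 25460 (mod 38493), where 38493 = lcm(63, 5499).
gcd(38493, 93) = 3 and 3 | (32 − 25460), so the pair is consistent; merging gives n ≡ 987785 (mod 1193283), where 1193283 = lcm(38493, 93).
The solution is unique modulo lcm(63, 5499, 93) = 1193283.

987785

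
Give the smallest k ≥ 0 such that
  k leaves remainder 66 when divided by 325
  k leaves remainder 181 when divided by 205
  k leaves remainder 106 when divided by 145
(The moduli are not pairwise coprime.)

262991

gcd(325, 205) = 5 and 5 | (181 − 66), so the pair is consistent; merging gives k ≡ 9816 (mod 13325), where 13325 = lcm(325, 205).
gcd(13325, 145) = 5 and 5 | (106 − 9816), so the pair is consistent; merging gives k ≡ 262991 (mod 386425), where 386425 = lcm(13325, 145).
The solution is unique modulo lcm(325, 205, 145) = 386425.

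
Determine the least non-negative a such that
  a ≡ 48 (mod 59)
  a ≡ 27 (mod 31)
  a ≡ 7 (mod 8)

From a ≡ 48 (mod 59) write a = 48 + 59t. Substituting into a ≡ 27 (mod 31) gives 59t ≡ 10 (mod 31), and since 28⁻¹ ≡ 10 (mod 31), t ≡ 7. Hence a ≡ 48 + 59·7 = 461 (mod 1829).
From a ≡ 461 (mod 1829) write a = 461 + 1829t. Substituting into a ≡ 7 (mod 8) gives 1829t ≡ 2 (mod 8), and since 5⁻¹ ≡ 5 (mod 8), t ≡ 2. Hence a ≡ 461 + 1829·2 = 4119 (mod 14632).

4119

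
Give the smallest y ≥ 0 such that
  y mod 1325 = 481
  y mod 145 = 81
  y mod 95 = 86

281381

Combine the congruences pairwise.
gcd(1325, 145) = 5 and 5 | (81 − 481), so the pair is consistent; merging gives y ≡ 12406 (mod 38425), where 38425 = lcm(1325, 145).
gcd(38425, 95) = 5 and 5 | (86 − 12406), so the pair is consistent; merging gives y ≡ 281381 (mod 730075), where 730075 = lcm(38425, 95).
The solution is unique modulo lcm(1325, 145, 95) = 730075.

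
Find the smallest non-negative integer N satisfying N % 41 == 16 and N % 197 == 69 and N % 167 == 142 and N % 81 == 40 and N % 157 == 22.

16987235800

The moduli are pairwise coprime; M = 41·197·167·81·157 = 17153439903.
M/41 = 418376583; 418376583 ≡ 37 (mod 41); 37·10 ≡ 1, so inverse 10.
M/197 = 87073299; 87073299 ≡ 87 (mod 197); 87·77 ≡ 1, so inverse 77.
M/167 = 102715209; 102715209 ≡ 22 (mod 167); 22·38 ≡ 1, so inverse 38.
M/81 = 211770863; 211770863 ≡ 8 (mod 81); 8·71 ≡ 1, so inverse 71.
M/157 = 109257579; 109257579 ≡ 23 (mod 157); 23·41 ≡ 1, so inverse 41.
N ≡ 16·418376583·10 + 69·87073299·77 + 142·102715209·38 + 40·211770863·71 + 22·109257579·41 = 1783791545809.
1783791545809 mod 17153439903 = 16987235800.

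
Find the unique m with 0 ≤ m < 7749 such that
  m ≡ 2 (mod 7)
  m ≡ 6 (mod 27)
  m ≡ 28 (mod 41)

5973

From m ≡ 2 (mod 7) write m = 2 + 7t. Substituting into m ≡ 6 (mod 27) gives 7t ≡ 4 (mod 27), and since 7⁻¹ ≡ 4 (mod 27), t ≡ 16. Hence m ≡ 2 + 7·16 = 114 (mod 189).
From m ≡ 114 (mod 189) write m = 114 + 189t. Substituting into m ≡ 28 (mod 41) gives 189t ≡ 37 (mod 41), and since 25⁻¹ ≡ 23 (mod 41), t ≡ 31. Hence m ≡ 114 + 189·31 = 5973 (mod 7749).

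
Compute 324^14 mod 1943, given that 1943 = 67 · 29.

Mod 67: 324 ≡ 56; 56^14 ≡ 65 (mod 67).
Mod 29: 324 ≡ 5; 5^14 ≡ 1 (mod 29).
Combine by CRT: x ≡ 65 (mod 67), x ≡ 1 (mod 29) ⇒ x ≡ 668 (mod 1943).

668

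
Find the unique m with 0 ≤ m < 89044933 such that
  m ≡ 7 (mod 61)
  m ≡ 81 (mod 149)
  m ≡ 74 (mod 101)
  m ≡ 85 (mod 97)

Combine the congruences pairwise.
From m ≡ 7 (mod 61) write m = 7 + 61t. Substituting into m ≡ 81 (mod 149) gives 61t ≡ 74 (mod 149), and since 61⁻¹ ≡ 22 (mod 149), t ≡ 138. Hence m ≡ 7 + 61·138 = 8425 (mod 9089).
From m ≡ 8425 (mod 9089) write m = 8425 + 9089t. Substituting into m ≡ 74 (mod 101) gives 9089t ≡ 32 (mod 101), and since 100⁻¹ ≡ 100 (mod 101), t ≡ 69. Hence m ≡ 8425 + 9089·69 = 635566 (mod 917989).
From m ≡ 635566 (mod 917989) write m = 635566 + 917989t. Substituting into m ≡ 85 (mod 97) gives 917989t ≡ 63 (mod 97), and since 78⁻¹ ≡ 51 (mod 97), t ≡ 12. Hence m ≡ 635566 + 917989·12 = 11651434 (mod 89044933).

11651434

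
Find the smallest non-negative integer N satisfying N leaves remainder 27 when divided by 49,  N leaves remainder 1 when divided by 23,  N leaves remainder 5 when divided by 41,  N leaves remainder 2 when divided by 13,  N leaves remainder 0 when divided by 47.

7655689

The moduli are pairwise coprime; M = 49·23·41·13·47 = 28232477.
M/49 = 576173; 576173 ≡ 31 (mod 49); 31·19 ≡ 1, so inverse 19.
M/23 = 1227499; 1227499 ≡ 12 (mod 23); 12·2 ≡ 1, so inverse 2.
M/41 = 688597; 688597 ≡ 2 (mod 41); 2·21 ≡ 1, so inverse 21.
M/13 = 2171729; 2171729 ≡ 1 (mod 13), inverse 1.
M/47 = 600691; 600691 ≡ 31 (mod 47); 31·44 ≡ 1, so inverse 44.
N ≡ 27·576173·19 + 1·1227499·2 + 5·688597·21 + 2·2171729·1 + 0·600691·44 = 374677890.
374677890 mod 28232477 = 7655689.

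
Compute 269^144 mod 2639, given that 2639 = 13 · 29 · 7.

1457

Mod 13: 269 ≡ 9; since 12 | 144, by Fermat 9^144 ≡ 1 (mod 13).
Mod 29: 269 ≡ 8; by Fermat, exponent reduces to 144 mod 28 = 4; 8^4 ≡ 7 (mod 29).
Mod 7: 269 ≡ 3; since 6 | 144, by Fermat 3^144 ≡ 1 (mod 7).
Combine by CRT: x ≡ 1 (mod 13), x ≡ 7 (mod 29), x ≡ 1 (mod 7) ⇒ x ≡ 1457 (mod 2639).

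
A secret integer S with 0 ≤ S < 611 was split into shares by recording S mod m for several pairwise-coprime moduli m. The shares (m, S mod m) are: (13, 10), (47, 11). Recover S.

From S ≡ 10 (mod 13) write S = 10 + 13t. Substituting into S ≡ 11 (mod 47) gives 13t ≡ 1 (mod 47), and since 13⁻¹ ≡ 29 (mod 47), t ≡ 29. Hence S ≡ 10 + 13·29 = 387 (mod 611).

387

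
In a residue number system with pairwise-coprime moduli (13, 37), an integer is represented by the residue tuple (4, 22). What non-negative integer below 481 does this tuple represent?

From x ≡ 4 (mod 13) write x = 4 + 13t. Substituting into x ≡ 22 (mod 37) gives 13t ≡ 18 (mod 37), and since 13⁻¹ ≡ 20 (mod 37), t ≡ 27. Hence x ≡ 4 + 13·27 = 355 (mod 481).

355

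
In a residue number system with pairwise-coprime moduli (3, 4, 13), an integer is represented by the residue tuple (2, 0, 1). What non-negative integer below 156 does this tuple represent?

The moduli are pairwise coprime; N = 3·4·13 = 156.
N/3 = 52; 52 ≡ 1 (mod 3), inverse 1.
N/4 = 39; 39 ≡ 3 (mod 4); 3·3 ≡ 1, so inverse 3.
N/13 = 12; 12 ≡ 12 (mod 13); 12·12 ≡ 1, so inverse 12.
x ≡ 2·52·1 + 0·39·3 + 1·12·12 = 248.
248 mod 156 = 92.

92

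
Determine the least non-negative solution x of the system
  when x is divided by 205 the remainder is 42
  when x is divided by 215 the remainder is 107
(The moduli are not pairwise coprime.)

gcd(205, 215) = 5 and 5 | (107 − 42), so the pair is consistent; merging gives x ≡ 3117 (mod 8815), where 8815 = lcm(205, 215).
The solution is unique modulo lcm(205, 215) = 8815.

3117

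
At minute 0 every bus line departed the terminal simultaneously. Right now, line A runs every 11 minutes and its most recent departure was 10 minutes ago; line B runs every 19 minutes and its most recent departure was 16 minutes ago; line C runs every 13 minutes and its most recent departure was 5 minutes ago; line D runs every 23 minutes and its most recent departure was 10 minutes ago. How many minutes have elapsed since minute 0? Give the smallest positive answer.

38719

The moduli are pairwise coprime; N = 11·19·13·23 = 62491.
N/11 = 5681; 5681 ≡ 5 (mod 11); 5·9 ≡ 1, so inverse 9.
N/19 = 3289; 3289 ≡ 2 (mod 19); 2·10 ≡ 1, so inverse 10.
N/13 = 4807; 4807 ≡ 10 (mod 13); 10·4 ≡ 1, so inverse 4.
N/23 = 2717; 2717 ≡ 3 (mod 23); 3·8 ≡ 1, so inverse 8.
t ≡ 10·5681·9 + 16·3289·10 + 5·4807·4 + 10·2717·8 = 1351030.
1351030 mod 62491 = 38719.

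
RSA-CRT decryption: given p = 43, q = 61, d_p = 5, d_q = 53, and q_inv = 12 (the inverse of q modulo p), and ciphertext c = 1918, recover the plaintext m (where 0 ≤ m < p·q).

1078

m₁ = c^(d_p) mod p: c ≡ 26 (mod 43), and 26^5 mod 43 = 3.
m₂ = c^(d_q) mod q: c ≡ 27 (mod 61), and 27^53 mod 61 = 41.
h = q_inv·(m₁ − m₂) mod p = 12·(3 − 41) mod 43 = 17.
m = m₂ + h·q = 41 + 17·61 = 1078.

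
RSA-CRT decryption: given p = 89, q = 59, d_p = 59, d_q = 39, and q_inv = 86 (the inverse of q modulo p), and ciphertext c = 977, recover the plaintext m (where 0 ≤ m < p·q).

4790

m₁ = c^(d_p) mod p: c ≡ 87 (mod 89), and 87^59 mod 89 = 73.
m₂ = c^(d_q) mod q: c ≡ 33 (mod 59), and 33^39 mod 59 = 11.
h = q_inv·(m₁ − m₂) mod p = 86·(73 − 11) mod 89 = 81.
m = m₂ + h·q = 11 + 81·59 = 4790.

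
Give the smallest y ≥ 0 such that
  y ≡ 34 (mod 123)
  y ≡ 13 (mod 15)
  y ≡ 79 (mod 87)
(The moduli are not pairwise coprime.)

gcd(123, 15) = 3 and 3 | (13 − 34), so the pair is consistent; merging gives y ≡ 403 (mod 615), where 615 = lcm(123, 15).
gcd(615, 87) = 3 and 3 | (79 − 403), so the pair is consistent; merging gives y ≡ 2863 (mod 17835), where 17835 = lcm(615, 87).
The solution is unique modulo lcm(123, 15, 87) = 17835.

2863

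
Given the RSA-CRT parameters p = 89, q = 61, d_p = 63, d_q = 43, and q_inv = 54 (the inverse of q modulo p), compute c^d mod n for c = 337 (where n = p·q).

5275

m₁ = c^(d_p) mod p: c ≡ 70 (mod 89), and 70^63 mod 89 = 24.
m₂ = c^(d_q) mod q: c ≡ 32 (mod 61), and 32^43 mod 61 = 29.
h = q_inv·(m₁ − m₂) mod p = 54·(24 − 29) mod 89 = 86.
m = m₂ + h·q = 29 + 86·61 = 5275.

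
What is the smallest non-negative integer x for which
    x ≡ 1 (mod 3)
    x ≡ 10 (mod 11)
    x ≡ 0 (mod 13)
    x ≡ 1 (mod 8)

2353

The moduli are pairwise coprime; N = 3·11·13·8 = 3432.
N/3 = 1144; 1144 ≡ 1 (mod 3), inverse 1.
N/11 = 312; 312 ≡ 4 (mod 11); 4·3 ≡ 1, so inverse 3.
N/13 = 264; 264 ≡ 4 (mod 13); 4·10 ≡ 1, so inverse 10.
N/8 = 429; 429 ≡ 5 (mod 8); 5·5 ≡ 1, so inverse 5.
x ≡ 1·1144·1 + 10·312·3 + 0·264·10 + 1·429·5 = 12649.
12649 mod 3432 = 2353.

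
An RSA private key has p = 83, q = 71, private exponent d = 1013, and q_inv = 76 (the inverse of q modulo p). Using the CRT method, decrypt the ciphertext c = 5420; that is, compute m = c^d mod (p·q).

d_p = d mod (p−1) = 1013 mod 82 = 29; d_q = d mod (q−1) = 33.
m₁ = c^(d_p) mod p: c ≡ 25 (mod 83), and 25^29 mod 83 = 7.
m₂ = c^(d_q) mod q: c ≡ 24 (mod 71), and 24^33 mod 71 = 9.
h = q_inv·(m₁ − m₂) mod p = 76·(7 − 9) mod 83 = 14.
m = m₂ + h·q = 9 + 14·71 = 1003.

1003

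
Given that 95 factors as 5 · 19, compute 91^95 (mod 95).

Mod 5: 91 ≡ 1; by Fermat, exponent reduces to 95 mod 4 = 3; 1^3 ≡ 1 (mod 5).
Mod 19: 91 ≡ 15; by Fermat, exponent reduces to 95 mod 18 = 5; 15^5 ≡ 2 (mod 19).
Combine by CRT: x ≡ 1 (mod 5), x ≡ 2 (mod 19) ⇒ x ≡ 21 (mod 95).

21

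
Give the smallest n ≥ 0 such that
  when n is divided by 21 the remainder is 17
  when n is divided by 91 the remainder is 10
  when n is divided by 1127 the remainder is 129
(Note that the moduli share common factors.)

8018

gcd(21, 91) = 7 and 7 | (10 − 17), so the pair is consistent; merging gives n ≡ 101 (mod 273), where 273 = lcm(21, 91).
gcd(273, 1127) = 7 and 7 | (129 − 101), so the pair is consistent; merging gives n ≡ 8018 (mod 43953), where 43953 = lcm(273, 1127).
The solution is unique modulo lcm(21, 91, 1127) = 43953.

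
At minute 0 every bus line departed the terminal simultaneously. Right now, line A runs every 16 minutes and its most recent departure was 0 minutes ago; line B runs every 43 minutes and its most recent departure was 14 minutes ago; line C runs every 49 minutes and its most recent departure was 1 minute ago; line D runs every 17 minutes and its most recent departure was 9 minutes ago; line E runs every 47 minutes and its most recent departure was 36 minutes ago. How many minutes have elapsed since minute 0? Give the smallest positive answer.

The moduli are pairwise coprime; N = 16·43·49·17·47 = 26935888.
N/16 = 1683493; 1683493 ≡ 5 (mod 16); 5·13 ≡ 1, so inverse 13.
N/43 = 626416; 626416 ≡ 35 (mod 43); 35·16 ≡ 1, so inverse 16.
N/49 = 549712; 549712 ≡ 30 (mod 49); 30·18 ≡ 1, so inverse 18.
N/17 = 1584464; 1584464 ≡ 13 (mod 17); 13·4 ≡ 1, so inverse 4.
N/47 = 573104; 573104 ≡ 33 (mod 47); 33·10 ≡ 1, so inverse 10.
t ≡ 0·1683493·13 + 14·626416·16 + 1·549712·18 + 9·1584464·4 + 36·573104·10 = 413570144.
413570144 mod 26935888 = 9531824.

9531824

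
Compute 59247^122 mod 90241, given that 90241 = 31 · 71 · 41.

1152

Mod 31: 59247 ≡ 6; by Fermat, exponent reduces to 122 mod 30 = 2; 6^2 ≡ 5 (mod 31).
Mod 71: 59247 ≡ 33; by Fermat, exponent reduces to 122 mod 70 = 52; 33^52 ≡ 16 (mod 71).
Mod 41: 59247 ≡ 2; by Fermat, exponent reduces to 122 mod 40 = 2; 2^2 ≡ 4 (mod 41).
Combine by CRT: x ≡ 5 (mod 31), x ≡ 16 (mod 71), x ≡ 4 (mod 41) ⇒ x ≡ 1152 (mod 90241).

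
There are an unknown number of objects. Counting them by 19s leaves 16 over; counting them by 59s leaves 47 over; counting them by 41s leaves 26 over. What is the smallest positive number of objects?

Combine the congruences pairwise.
From N ≡ 16 (mod 19) write N = 16 + 19t. Substituting into N ≡ 47 (mod 59) gives 19t ≡ 31 (mod 59), and since 19⁻¹ ≡ 28 (mod 59), t ≡ 42. Hence N ≡ 16 + 19·42 = 814 (mod 1121).
From N ≡ 814 (mod 1121) write N = 814 + 1121t. Substituting into N ≡ 26 (mod 41) gives 1121t ≡ 32 (mod 41), and since 14⁻¹ ≡ 3 (mod 41), t ≡ 14. Hence N ≡ 814 + 1121·14 = 16508 (mod 45961).

16508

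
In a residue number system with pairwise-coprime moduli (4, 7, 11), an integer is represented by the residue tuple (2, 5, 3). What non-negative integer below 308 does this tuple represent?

Combine the congruences pairwise.
From x ≡ 2 (mod 4) write x = 2 + 4t. Substituting into x ≡ 5 (mod 7) gives 4t ≡ 3 (mod 7), and since 4⁻¹ ≡ 2 (mod 7), t ≡ 6. Hence x ≡ 2 + 4·6 = 26 (mod 28).
From x ≡ 26 (mod 28) write x = 26 + 28t. Substituting into x ≡ 3 (mod 11) gives 28t ≡ 10 (mod 11), and since 6⁻¹ ≡ 2 (mod 11), t ≡ 9. Hence x ≡ 26 + 28·9 = 278 (mod 308).

278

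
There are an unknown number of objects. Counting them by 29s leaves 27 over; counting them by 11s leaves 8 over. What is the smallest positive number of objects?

From N ≡ 27 (mod 29) write N = 27 + 29t. Substituting into N ≡ 8 (mod 11) gives 29t ≡ 3 (mod 11), and since 7⁻¹ ≡ 8 (mod 11), t ≡ 2. Hence N ≡ 27 + 29·2 = 85 (mod 319).

85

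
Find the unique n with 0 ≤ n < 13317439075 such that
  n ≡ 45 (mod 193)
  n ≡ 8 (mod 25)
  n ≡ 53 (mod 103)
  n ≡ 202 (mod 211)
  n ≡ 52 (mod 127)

From n ≡ 45 (mod 193) write n = 45 + 193t. Substituting into n ≡ 8 (mod 25) gives 193t ≡ 13 (mod 25), and since 18⁻¹ ≡ 7 (mod 25), t ≡ 16. Hence n ≡ 45 + 193·16 = 3133 (mod 4825).
From n ≡ 3133 (mod 4825) write n = 3133 + 4825t. Substituting into n ≡ 53 (mod 103) gives 4825t ≡ 10 (mod 103), and since 87⁻¹ ≡ 45 (mod 103), t ≡ 38. Hence n ≡ 3133 + 4825·38 = 186483 (mod 496975).
From n ≡ 186483 (mod 496975) write n = 186483 + 496975t. Substituting into n ≡ 202 (mod 211) gives 496975t ≡ 32 (mod 211), and since 70⁻¹ ≡ 208 (mod 211), t ≡ 115. Hence n ≡ 186483 + 496975·115 = 57338608 (mod 104861725).
From n ≡ 57338608 (mod 104861725) write n = 57338608 + 104861725t. Substituting into n ≡ 52 (mod 127) gives 104861725t ≡ 39 (mod 127), and since 111⁻¹ ≡ 119 (mod 127), t ≡ 69. Hence n ≡ 57338608 + 104861725·69 = 7292797633 (mod 13317439075).

7292797633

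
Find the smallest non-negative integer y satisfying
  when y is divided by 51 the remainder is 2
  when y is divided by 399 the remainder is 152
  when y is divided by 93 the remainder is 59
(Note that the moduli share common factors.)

24890

Combine the congruences pairwise.
gcd(51, 399) = 3 and 3 | (152 − 2), so the pair is consistent; merging gives y ≡ 4541 (mod 6783), where 6783 = lcm(51, 399).
gcd(6783, 93) = 3 and 3 | (59 − 4541), so the pair is consistent; merging gives y ≡ 24890 (mod 210273), where 210273 = lcm(6783, 93).
The solution is unique modulo lcm(51, 399, 93) = 210273.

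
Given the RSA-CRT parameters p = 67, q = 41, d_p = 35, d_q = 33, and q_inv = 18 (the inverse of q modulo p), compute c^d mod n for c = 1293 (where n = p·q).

1409

m₁ = c^(d_p) mod p: c ≡ 20 (mod 67), and 20^35 mod 67 = 2.
m₂ = c^(d_q) mod q: c ≡ 22 (mod 41), and 22^33 mod 41 = 15.
h = q_inv·(m₁ − m₂) mod p = 18·(2 − 15) mod 67 = 34.
m = m₂ + h·q = 15 + 34·41 = 1409.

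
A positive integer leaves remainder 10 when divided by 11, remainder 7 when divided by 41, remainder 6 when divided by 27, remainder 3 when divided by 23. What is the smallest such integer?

The moduli are pairwise coprime; N = 11·41·27·23 = 280071.
N/11 = 25461; 25461 ≡ 7 (mod 11); 7·8 ≡ 1, so inverse 8.
N/41 = 6831; 6831 ≡ 25 (mod 41); 25·23 ≡ 1, so inverse 23.
N/27 = 10373; 10373 ≡ 5 (mod 27); 5·11 ≡ 1, so inverse 11.
N/23 = 12177; 12177 ≡ 10 (mod 23); 10·7 ≡ 1, so inverse 7.
m ≡ 10·25461·8 + 7·6831·23 + 6·10373·11 + 3·12177·7 = 4077006.
4077006 mod 280071 = 156012.

156012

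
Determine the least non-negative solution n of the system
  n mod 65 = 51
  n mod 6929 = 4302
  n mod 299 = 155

gcd(65, 6929) = 13 and 13 | (4302 − 51), so the pair is consistent; merging gives n ≡ 11231 (mod 34645), where 34645 = lcm(65, 6929).
gcd(34645, 299) = 13 and 13 | (155 − 11231), so the pair is consistent; merging gives n ≡ 288391 (mod 796835), where 796835 = lcm(34645, 299).
The solution is unique modulo lcm(65, 6929, 299) = 796835.

288391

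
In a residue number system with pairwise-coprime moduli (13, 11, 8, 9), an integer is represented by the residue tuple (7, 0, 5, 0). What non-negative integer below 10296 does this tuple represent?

The moduli are pairwise coprime; N = 13·11·8·9 = 10296.
N/13 = 792; 792 ≡ 12 (mod 13); 12·12 ≡ 1, so inverse 12.
N/11 = 936; 936 ≡ 1 (mod 11), inverse 1.
N/8 = 1287; 1287 ≡ 7 (mod 8); 7·7 ≡ 1, so inverse 7.
N/9 = 1144; 1144 ≡ 1 (mod 9), inverse 1.
x ≡ 7·792·12 + 0·936·1 + 5·1287·7 + 0·1144·1 = 111573.
111573 mod 10296 = 8613.

8613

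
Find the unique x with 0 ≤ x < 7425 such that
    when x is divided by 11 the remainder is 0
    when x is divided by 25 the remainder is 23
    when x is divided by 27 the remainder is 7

1573

From x ≡ 0 (mod 11) write x = 0 + 11t. Substituting into x ≡ 23 (mod 25) gives 11t ≡ 23 (mod 25), and since 11⁻¹ ≡ 16 (mod 25), t ≡ 18. Hence x ≡ 0 + 11·18 = 198 (mod 275).
From x ≡ 198 (mod 275) write x = 198 + 275t. Substituting into x ≡ 7 (mod 27) gives 275t ≡ 25 (mod 27), and since 5⁻¹ ≡ 11 (mod 27), t ≡ 5. Hence x ≡ 198 + 275·5 = 1573 (mod 7425).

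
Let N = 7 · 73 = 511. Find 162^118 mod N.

Mod 7: 162 ≡ 1; by Fermat, exponent reduces to 118 mod 6 = 4; 1^4 ≡ 1 (mod 7).
Mod 73: 162 ≡ 16; by Fermat, exponent reduces to 118 mod 72 = 46; 16^46 ≡ 16 (mod 73).
Combine by CRT: x ≡ 1 (mod 7), x ≡ 16 (mod 73) ⇒ x ≡ 162 (mod 511).

162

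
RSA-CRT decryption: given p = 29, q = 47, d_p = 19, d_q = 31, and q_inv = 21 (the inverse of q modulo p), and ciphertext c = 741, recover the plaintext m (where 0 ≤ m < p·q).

1328

m₁ = c^(d_p) mod p: c ≡ 16 (mod 29), and 16^19 mod 29 = 23.
m₂ = c^(d_q) mod q: c ≡ 36 (mod 47), and 36^31 mod 47 = 12.
h = q_inv·(m₁ − m₂) mod p = 21·(23 − 12) mod 29 = 28.
m = m₂ + h·q = 12 + 28·47 = 1328.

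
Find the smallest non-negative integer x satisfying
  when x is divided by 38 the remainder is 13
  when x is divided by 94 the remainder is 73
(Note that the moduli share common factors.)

355

Combine the congruences pairwise.
gcd(38, 94) = 2 and 2 | (73 − 13), so the pair is consistent; merging gives x ≡ 355 (mod 1786), where 1786 = lcm(38, 94).
The solution is unique modulo lcm(38, 94) = 1786.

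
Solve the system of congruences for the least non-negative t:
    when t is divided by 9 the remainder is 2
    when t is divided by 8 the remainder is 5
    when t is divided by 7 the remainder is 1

From t ≡ 2 (mod 9) write t = 2 + 9s. Substituting into t ≡ 5 (mod 8) gives 9s ≡ 3 (mod 8), and since 1⁻¹ ≡ 1 (mod 8), s ≡ 3. Hence t ≡ 2 + 9·3 = 29 (mod 72).
From t ≡ 29 (mod 72) write t = 29 + 72s. Substituting into t ≡ 1 (mod 7) gives 72s ≡ 0 (mod 7), and since 2⁻¹ ≡ 4 (mod 7), s ≡ 0. Hence t ≡ 29 + 72·0 = 29 (mod 504).

29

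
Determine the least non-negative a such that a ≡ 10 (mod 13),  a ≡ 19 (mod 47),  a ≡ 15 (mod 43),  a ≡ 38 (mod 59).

56560

Combine the congruences pairwise.
From a ≡ 10 (mod 13) write a = 10 + 13t. Substituting into a ≡ 19 (mod 47) gives 13t ≡ 9 (mod 47), and since 13⁻¹ ≡ 29 (mod 47), t ≡ 26. Hence a ≡ 10 + 13·26 = 348 (mod 611).
From a ≡ 348 (mod 611) write a = 348 + 611t. Substituting into a ≡ 15 (mod 43) gives 611t ≡ 11 (mod 43), and since 9⁻¹ ≡ 24 (mod 43), t ≡ 6. Hence a ≡ 348 + 611·6 = 4014 (mod 26273).
From a ≡ 4014 (mod 26273) write a = 4014 + 26273t. Substituting into a ≡ 38 (mod 59) gives 26273t ≡ 36 (mod 59), and since 18⁻¹ ≡ 23 (mod 59), t ≡ 2. Hence a ≡ 4014 + 26273·2 = 56560 (mod 1550107).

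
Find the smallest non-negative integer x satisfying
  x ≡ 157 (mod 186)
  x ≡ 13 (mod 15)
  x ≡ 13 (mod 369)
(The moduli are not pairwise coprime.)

73813

gcd(186, 15) = 3 and 3 | (13 − 157), so the pair is consistent; merging gives x ≡ 343 (mod 930), where 930 = lcm(186, 15).
gcd(930, 369) = 3 and 3 | (13 − 343), so the pair is consistent; merging gives x ≡ 73813 (mod 114390), where 114390 = lcm(930, 369).
The solution is unique modulo lcm(186, 15, 369) = 114390.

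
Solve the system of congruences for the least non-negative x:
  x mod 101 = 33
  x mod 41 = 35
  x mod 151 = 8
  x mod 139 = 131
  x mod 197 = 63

4181435383

The moduli are pairwise coprime; N = 101·41·151·139·197 = 17122343453.
N/101 = 169528153; 169528153 ≡ 57 (mod 101); 57·39 ≡ 1, so inverse 39.
N/41 = 417618133; 417618133 ≡ 5 (mod 41); 5·33 ≡ 1, so inverse 33.
N/151 = 113393003; 113393003 ≡ 6 (mod 151); 6·126 ≡ 1, so inverse 126.
N/139 = 123182327; 123182327 ≡ 110 (mod 139); 110·115 ≡ 1, so inverse 115.
N/197 = 86915449; 86915449 ≡ 34 (mod 197); 34·29 ≡ 1, so inverse 29.
x ≡ 33·169528153·39 + 35·417618133·33 + 8·113393003·126 + 131·123182327·115 + 63·86915449·29 = 2829368105128.
2829368105128 mod 17122343453 = 4181435383.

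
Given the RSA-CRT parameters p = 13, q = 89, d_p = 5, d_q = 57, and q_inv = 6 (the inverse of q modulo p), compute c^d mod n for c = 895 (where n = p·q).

m₁ = c^(d_p) mod p: c ≡ 11 (mod 13), and 11^5 mod 13 = 7.
m₂ = c^(d_q) mod q: c ≡ 5 (mod 89), and 5^57 mod 89 = 40.
h = q_inv·(m₁ − m₂) mod p = 6·(7 − 40) mod 13 = 10.
m = m₂ + h·q = 40 + 10·89 = 930.

930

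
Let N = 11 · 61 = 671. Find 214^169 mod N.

Mod 11: 214 ≡ 5; by Fermat, exponent reduces to 169 mod 10 = 9; 5^9 ≡ 9 (mod 11).
Mod 61: 214 ≡ 31; by Fermat, exponent reduces to 169 mod 60 = 49; 31^49 ≡ 35 (mod 61).
Combine by CRT: x ≡ 9 (mod 11), x ≡ 35 (mod 61) ⇒ x ≡ 218 (mod 671).

218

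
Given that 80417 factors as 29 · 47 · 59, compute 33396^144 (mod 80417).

Mod 29: 33396 ≡ 17; by Fermat, exponent reduces to 144 mod 28 = 4; 17^4 ≡ 1 (mod 29).
Mod 47: 33396 ≡ 26; by Fermat, exponent reduces to 144 mod 46 = 6; 26^6 ≡ 4 (mod 47).
Mod 59: 33396 ≡ 2; by Fermat, exponent reduces to 144 mod 58 = 28; 2^28 ≡ 29 (mod 59).
Combine by CRT: x ≡ 1 (mod 29), x ≡ 4 (mod 47), x ≡ 29 (mod 59) ⇒ x ≡ 5221 (mod 80417).

5221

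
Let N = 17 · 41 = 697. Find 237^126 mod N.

Mod 17: 237 ≡ 16; by Fermat, exponent reduces to 126 mod 16 = 14; 16^14 ≡ 1 (mod 17).
Mod 41: 237 ≡ 32; by Fermat, exponent reduces to 126 mod 40 = 6; 32^6 ≡ 40 (mod 41).
Combine by CRT: x ≡ 1 (mod 17), x ≡ 40 (mod 41) ⇒ x ≡ 409 (mod 697).

409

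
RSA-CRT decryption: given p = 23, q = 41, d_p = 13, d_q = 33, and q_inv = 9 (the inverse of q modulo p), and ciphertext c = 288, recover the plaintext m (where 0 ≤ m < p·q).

m₁ = c^(d_p) mod p: c ≡ 12 (mod 23), and 12^13 mod 23 = 6.
m₂ = c^(d_q) mod q: c ≡ 1 (mod 41), and 1^33 mod 41 = 1.
h = q_inv·(m₁ − m₂) mod p = 9·(6 − 1) mod 23 = 22.
m = m₂ + h·q = 1 + 22·41 = 903.

903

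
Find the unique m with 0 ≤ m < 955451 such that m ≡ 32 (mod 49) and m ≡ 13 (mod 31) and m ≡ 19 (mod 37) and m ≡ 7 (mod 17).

The moduli are pairwise coprime; N = 49·31·37·17 = 955451.
N/49 = 19499; 19499 ≡ 46 (mod 49); 46·16 ≡ 1, so inverse 16.
N/31 = 30821; 30821 ≡ 7 (mod 31); 7·9 ≡ 1, so inverse 9.
N/37 = 25823; 25823 ≡ 34 (mod 37); 34·12 ≡ 1, so inverse 12.
N/17 = 56203; 56203 ≡ 1 (mod 17), inverse 1.
m ≡ 32·19499·16 + 13·30821·9 + 19·25823·12 + 7·56203·1 = 19870610.
19870610 mod 955451 = 761590.

761590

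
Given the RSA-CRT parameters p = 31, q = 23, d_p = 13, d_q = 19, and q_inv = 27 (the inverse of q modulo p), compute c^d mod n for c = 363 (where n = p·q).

m₁ = c^(d_p) mod p: c ≡ 22 (mod 31), and 22^13 mod 31 = 13.
m₂ = c^(d_q) mod q: c ≡ 18 (mod 23), and 18^19 mod 23 = 16.
h = q_inv·(m₁ − m₂) mod p = 27·(13 − 16) mod 31 = 12.
m = m₂ + h·q = 16 + 12·23 = 292.

292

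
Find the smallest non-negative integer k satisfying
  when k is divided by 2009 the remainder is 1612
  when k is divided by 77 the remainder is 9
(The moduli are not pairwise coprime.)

5630

gcd(2009, 77) = 7 and 7 | (9 − 1612), so the pair is consistent; merging gives k ≡ 5630 (mod 22099), where 22099 = lcm(2009, 77).
The solution is unique modulo lcm(2009, 77) = 22099.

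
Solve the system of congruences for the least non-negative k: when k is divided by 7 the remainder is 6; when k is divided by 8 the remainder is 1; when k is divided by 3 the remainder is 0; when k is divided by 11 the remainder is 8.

657

Combine the congruences pairwise.
From k ≡ 6 (mod 7) write k = 6 + 7t. Substituting into k ≡ 1 (mod 8) gives 7t ≡ 3 (mod 8), and since 7⁻¹ ≡ 7 (mod 8), t ≡ 5. Hence k ≡ 6 + 7·5 = 41 (mod 56).
From k ≡ 41 (mod 56) write k = 41 + 56t. Substituting into k ≡ 0 (mod 3) gives 56t ≡ 1 (mod 3), and since 2⁻¹ ≡ 2 (mod 3), t ≡ 2. Hence k ≡ 41 + 56·2 = 153 (mod 168).
From k ≡ 153 (mod 168) write k = 153 + 168t. Substituting into k ≡ 8 (mod 11) gives 168t ≡ 9 (mod 11), and since 3⁻¹ ≡ 4 (mod 11), t ≡ 3. Hence k ≡ 153 + 168·3 = 657 (mod 1848).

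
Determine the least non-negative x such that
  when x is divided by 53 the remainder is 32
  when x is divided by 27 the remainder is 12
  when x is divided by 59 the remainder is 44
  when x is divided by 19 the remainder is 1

334515

Combine the congruences pairwise.
From x ≡ 32 (mod 53) write x = 32 + 53t. Substituting into x ≡ 12 (mod 27) gives 53t ≡ 7 (mod 27), and since 26⁻¹ ≡ 26 (mod 27), t ≡ 20. Hence x ≡ 32 + 53·20 = 1092 (mod 1431).
From x ≡ 1092 (mod 1431) write x = 1092 + 1431t. Substituting into x ≡ 44 (mod 59) gives 1431t ≡ 14 (mod 59), and since 15⁻¹ ≡ 4 (mod 59), t ≡ 56. Hence x ≡ 1092 + 1431·56 = 81228 (mod 84429).
From x ≡ 81228 (mod 84429) write x = 81228 + 84429t. Substituting into x ≡ 1 (mod 19) gives 84429t ≡ 17 (mod 19), and since 12⁻¹ ≡ 8 (mod 19), t ≡ 3. Hence x ≡ 81228 + 84429·3 = 334515 (mod 1604151).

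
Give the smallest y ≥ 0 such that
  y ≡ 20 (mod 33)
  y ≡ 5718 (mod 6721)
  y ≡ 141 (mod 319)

gcd(33, 6721) = 11 and 11 | (5718 − 20), so the pair is consistent; merging gives y ≡ 19160 (mod 20163), where 20163 = lcm(33, 6721).
gcd(20163, 319) = 11 and 11 | (141 − 19160), so the pair is consistent; merging gives y ≡ 543398 (mod 584727), where 584727 = lcm(20163, 319).
The solution is unique modulo lcm(33, 6721, 319) = 584727.

543398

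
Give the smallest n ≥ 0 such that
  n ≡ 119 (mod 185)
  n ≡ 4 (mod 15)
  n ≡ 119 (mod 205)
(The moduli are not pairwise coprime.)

gcd(185, 15) = 5 and 5 | (4 − 119), so the pair is consistent; merging gives n ≡ 304 (mod 555), where 555 = lcm(185, 15).
gcd(555, 205) = 5 and 5 | (119 − 304), so the pair is consistent; merging gives n ≡ 15289 (mod 22755), where 22755 = lcm(555, 205).
The solution is unique modulo lcm(185, 15, 205) = 22755.

15289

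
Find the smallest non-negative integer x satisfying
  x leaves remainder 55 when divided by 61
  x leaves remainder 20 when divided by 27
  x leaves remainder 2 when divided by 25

26102

From x ≡ 55 (mod 61) write x = 55 + 61t. Substituting into x ≡ 20 (mod 27) gives 61t ≡ 19 (mod 27), and since 7⁻¹ ≡ 4 (mod 27), t ≡ 22. Hence x ≡ 55 + 61·22 = 1397 (mod 1647).
From x ≡ 1397 (mod 1647) write x = 1397 + 1647t. Substituting into x ≡ 2 (mod 25) gives 1647t ≡ 5 (mod 25), and since 22⁻¹ ≡ 8 (mod 25), t ≡ 15. Hence x ≡ 1397 + 1647·15 = 26102 (mod 41175).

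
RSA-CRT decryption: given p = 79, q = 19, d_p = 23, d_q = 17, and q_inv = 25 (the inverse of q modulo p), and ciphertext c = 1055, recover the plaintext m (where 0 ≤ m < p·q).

m₁ = c^(d_p) mod p: c ≡ 28 (mod 79), and 28^23 mod 79 = 53.
m₂ = c^(d_q) mod q: c ≡ 10 (mod 19), and 10^17 mod 19 = 2.
h = q_inv·(m₁ − m₂) mod p = 25·(53 − 2) mod 79 = 11.
m = m₂ + h·q = 2 + 11·19 = 211.

211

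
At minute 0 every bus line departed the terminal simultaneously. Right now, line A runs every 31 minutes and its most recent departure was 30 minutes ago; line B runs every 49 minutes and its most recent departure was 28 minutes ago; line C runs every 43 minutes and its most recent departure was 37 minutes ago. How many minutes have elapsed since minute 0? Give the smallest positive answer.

20118

From t ≡ 30 (mod 31) write t = 30 + 31s. Substituting into t ≡ 28 (mod 49) gives 31s ≡ 47 (mod 49), and since 31⁻¹ ≡ 19 (mod 49), s ≡ 11. Hence t ≡ 30 + 31·11 = 371 (mod 1519).
From t ≡ 371 (mod 1519) write t = 371 + 1519s. Substituting into t ≡ 37 (mod 43) gives 1519s ≡ 10 (mod 43), and since 14⁻¹ ≡ 40 (mod 43), s ≡ 13. Hence t ≡ 371 + 1519·13 = 20118 (mod 65317).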